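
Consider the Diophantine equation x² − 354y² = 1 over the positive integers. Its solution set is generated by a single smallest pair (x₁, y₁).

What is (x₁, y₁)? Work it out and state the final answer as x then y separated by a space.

[18; 1,4,2,2,18,2,2,4,1,36] for √354; ℓ=10 ⇒ convergent index 9
a_0=18:  p_0=18·1+0=18,  q_0=18·0+1=1
a_1=1:  p_1=1·18+1=19,  q_1=1·1+0=1
a_2=4:  p_2=4·19+18=94,  q_2=4·1+1=5
a_3=2:  p_3=2·94+19=207,  q_3=2·5+1=11
a_4=2:  p_4=2·207+94=508,  q_4=2·11+5=27
a_5=18:  p_5=18·508+207=9351,  q_5=18·27+11=497
…
a_7=2:  p_7=2·19210+9351=47771,  q_7=2·1021+497=2539
a_8=4:  p_8=4·47771+19210=210294,  q_8=4·2539+1021=11177
a_9=1:  p_9=1·210294+47771=258065,  q_9=1·11177+2539=13716
(x₁, y₁) = (258065, 13716);  258065² − 354·13716² = 1 ✓

258065 13716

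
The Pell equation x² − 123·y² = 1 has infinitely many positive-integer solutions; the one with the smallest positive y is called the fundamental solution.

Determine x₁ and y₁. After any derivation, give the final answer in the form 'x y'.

√123 → a₀=11, period (11,22); ℓ=2 even so k=1
i=0: a=11 ⇒ p=11, q=1
i=1: a=11 ⇒ p=122, q=11
(x₁, y₁) = (122, 11);  122² − 123·11² = 1 ✓

122 11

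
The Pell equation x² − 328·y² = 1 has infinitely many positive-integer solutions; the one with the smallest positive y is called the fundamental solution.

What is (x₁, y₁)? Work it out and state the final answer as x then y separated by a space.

163 9

√328 = [18; 9,36, …], period ℓ=2 (even) → k=1
a_0=18:  p_0=18·1+0=18,  q_0=18·0+1=1
a_1=9:  p_1=9·18+1=163,  q_1=9·1+0=9
→ (163, 9).  Check: 163²=26569, 328·9²=26568, difference 1.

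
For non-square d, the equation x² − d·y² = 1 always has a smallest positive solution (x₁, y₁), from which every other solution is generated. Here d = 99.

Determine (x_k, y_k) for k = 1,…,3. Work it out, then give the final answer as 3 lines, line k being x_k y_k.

√99 = [9; 1,18, …], period ℓ=2 (even) → k=1
k=0  a_k=9  p_k/q_k = 9/1
k=1  a_k=1  p_k/q_k = 10/1
(x₁, y₁) = (10, 1);  10² − 99·1² = 1 ✓
(10+1√99)^2 = 199 + 20√99
(10+1√99)^3 = 3970 + 399√99

10 1
199 20
3970 399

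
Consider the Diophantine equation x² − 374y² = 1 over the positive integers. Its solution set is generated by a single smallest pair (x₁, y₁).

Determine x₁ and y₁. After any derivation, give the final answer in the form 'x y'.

√374 → a₀=19, period (2,1,18,1,2,38); ℓ=6 even so k=5
step 0: (19, 1)  from 19·(1,0) + (0,1)
…
step 2: (58, 3)  from 1·(39,2) + (19,1)
…
step 4: (1141, 59)  from 1·(1083,56) + (58,3)
step 5: (3365, 174)  from 2·(1141,59) + (1083,56)
(x₁, y₁) = (3365, 174);  3365² − 374·174² = 1 ✓

3365 174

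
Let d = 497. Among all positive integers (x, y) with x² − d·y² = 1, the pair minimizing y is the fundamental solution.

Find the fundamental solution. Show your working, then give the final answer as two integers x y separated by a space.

1201887 53912

d=497: √d = [22; 3,2,2,5,6,5,2,2,3,44] (ℓ=10, even), read p_9/q_9
i=0: a=22 ⇒ p=22, q=1
i=1: a=3 ⇒ p=67, q=3
…
i=4: a=5 ⇒ p=2051, q=92
…
i=6: a=5 ⇒ p=65476, q=2937
…
i=8: a=2 ⇒ p=352750, q=15823
i=9: a=3 ⇒ p=1201887, q=53912
→ (1201887, 53912).  Check: 1201887²=1444532360769, 497·53912²=1444532360768, difference 1.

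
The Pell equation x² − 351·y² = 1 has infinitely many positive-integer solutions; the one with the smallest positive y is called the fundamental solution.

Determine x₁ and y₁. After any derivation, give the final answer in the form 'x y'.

√351 → a₀=18, period (1,2,1,3,2,2,2,3,1,2,1,36); ℓ=12 even so k=11
k=0  a_k=18  p_k/q_k = 18/1
k=1  a_k=1  p_k/q_k = 19/1
k=2  a_k=2  p_k/q_k = 56/3
k=3  a_k=1  p_k/q_k = 75/4
k=4  a_k=3  p_k/q_k = 281/15
k=5  a_k=2  p_k/q_k = 637/34
k=6  a_k=2  p_k/q_k = 1555/83
…
k=10  a_k=2  p_k/q_k = 45882/2449
k=11  a_k=1  p_k/q_k = 62425/3332
fundamental: x₁=62425, y₁=3332  (since 3896880625 − 351·11102224 = 1)

62425 3332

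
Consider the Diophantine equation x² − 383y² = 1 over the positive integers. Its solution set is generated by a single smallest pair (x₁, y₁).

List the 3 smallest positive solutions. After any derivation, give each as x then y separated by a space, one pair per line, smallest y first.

√383 = [19; 1,1,3,19,3,1,1,38, …], period ℓ=8 (even) → k=7
k=0  a_k=19  p_k/q_k = 19/1
…
k=5  a_k=3  p_k/q_k = 8063/412
k=6  a_k=1  p_k/q_k = 10705/547
k=7  a_k=1  p_k/q_k = 18768/959
fundamental: x₁=18768, y₁=959  (since 352237824 − 383·919681 = 1)
(18768+959√383)^2 = 704475647 + 35997024√383
(18768+959√383)^3 = 26443197867024 + 1351184291905√383

18768 959
704475647 35997024
26443197867024 1351184291905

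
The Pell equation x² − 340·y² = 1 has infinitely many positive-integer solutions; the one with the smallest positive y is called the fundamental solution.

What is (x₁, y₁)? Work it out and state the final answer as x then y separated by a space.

285769 15498

√340 = [18; 2,3,1,1,1,…,3,2,36, …], period ℓ=14 (even) → k=13
i=0: a=18 ⇒ p=18, q=1
…
i=3: a=1 ⇒ p=166, q=9
…
i=5: a=1 ⇒ p=461, q=25
i=6: a=1 ⇒ p=756, q=41
i=7: a=8 ⇒ p=6509, q=353
…
i=9: a=1 ⇒ p=13774, q=747
…
i=12: a=3 ⇒ p=125478, q=6805
i=13: a=2 ⇒ p=285769, q=15498
fundamental: x₁=285769, y₁=15498  (since 81663921361 − 340·240188004 = 1)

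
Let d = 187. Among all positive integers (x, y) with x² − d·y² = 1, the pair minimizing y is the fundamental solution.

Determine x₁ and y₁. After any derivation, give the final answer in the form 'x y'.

1682 123

[13; 1,2,13,2,1,26] for √187; ℓ=6 ⇒ convergent index 5
i=0: a=13 ⇒ p=13, q=1
…
i=4: a=2 ⇒ p=1135, q=83
i=5: a=1 ⇒ p=1682, q=123
(x₁, y₁) = (1682, 123);  1682² − 187·123² = 1 ✓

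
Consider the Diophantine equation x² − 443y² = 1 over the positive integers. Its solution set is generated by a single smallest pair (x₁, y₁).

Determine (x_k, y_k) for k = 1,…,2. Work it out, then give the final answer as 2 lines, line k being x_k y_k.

d=443: √d = [21; 21,42] (ℓ=2, even), read p_1/q_1
i=0: a=21 ⇒ p=21, q=1
i=1: a=21 ⇒ p=442, q=21
→ (442, 21).  Check: 442²=195364, 443·21²=195363, difference 1.
n=2: (442,21)∘(442,21) = (442·442+443·21·21, 442·21+21·442) = (390727,18564)

442 21
390727 18564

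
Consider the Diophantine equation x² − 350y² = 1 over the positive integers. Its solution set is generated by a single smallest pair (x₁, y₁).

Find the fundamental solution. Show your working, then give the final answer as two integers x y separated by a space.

d=350: √d = [18; 1,2,2,2,1,36] (ℓ=6, even), read p_5/q_5
i=0: a=18 ⇒ p=18, q=1
…
i=2: a=2 ⇒ p=56, q=3
i=3: a=2 ⇒ p=131, q=7
i=4: a=2 ⇒ p=318, q=17
i=5: a=1 ⇒ p=449, q=24
→ (449, 24).  Check: 449²=201601, 350·24²=201600, difference 1.

449 24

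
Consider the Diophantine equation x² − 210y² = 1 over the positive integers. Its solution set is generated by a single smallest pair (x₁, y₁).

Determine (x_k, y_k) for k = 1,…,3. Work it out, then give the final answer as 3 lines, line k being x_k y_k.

29 2
1681 116
97469 6726

√210 = [14; 2,28, …], period ℓ=2 (even) → k=1
step 0: (14, 1)  from 14·(1,0) + (0,1)
step 1: (29, 2)  from 2·(14,1) + (1,0)
(x₁, y₁) = (29, 2);  29² − 210·2² = 1 ✓
k=2:  x_2 = 29·29+210·2·2 = 1681,  y_2 = 29·2+2·29 = 116
k=3:  x_3 = 29·1681+210·2·116 = 97469,  y_3 = 29·116+2·1681 = 6726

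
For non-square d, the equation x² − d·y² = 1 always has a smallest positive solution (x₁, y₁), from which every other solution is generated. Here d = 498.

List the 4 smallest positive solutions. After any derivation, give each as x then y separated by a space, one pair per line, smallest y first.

√498 = [22; 3,6,22,6,3,44, …], period ℓ=6 (even) → k=5
i=0: a=22 ⇒ p=22, q=1
i=1: a=3 ⇒ p=67, q=3
…
i=3: a=22 ⇒ p=9395, q=421
i=4: a=6 ⇒ p=56794, q=2545
i=5: a=3 ⇒ p=179777, q=8056
(x₁, y₁) = (179777, 8056);  179777² − 498·8056² = 1 ✓
(179777+8056√498)^2 = 64639539457 + 2896567024√498
(179777+8056√498)^3 = 23241404969742401 + 1041472259739240√498
(179777+8056√498)^4 = 8356540122426119709697 + 374465516875386131936√498

179777 8056
64639539457 2896567024
23241404969742401 1041472259739240
8356540122426119709697 374465516875386131936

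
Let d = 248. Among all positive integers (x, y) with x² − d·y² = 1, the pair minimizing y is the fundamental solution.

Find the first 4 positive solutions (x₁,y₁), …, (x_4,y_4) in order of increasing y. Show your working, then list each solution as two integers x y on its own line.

63 4
7937 504
999999 63500
125991937 8000496

√248 → a₀=15, period (1,2,1,30); ℓ=4 even so k=3
k=0  a_k=15  p_k/q_k = 15/1
k=1  a_k=1  p_k/q_k = 16/1
k=2  a_k=2  p_k/q_k = 47/3
k=3  a_k=1  p_k/q_k = 63/4
→ (63, 4).  Check: 63²=3969, 248·4²=3968, difference 1.
(x_2, y_2) = (63·63 + 248·4·4, 63·4 + 4·63) = (7937, 504)
(x_3, y_3) = (63·7937 + 248·4·504, 63·504 + 4·7937) = (999999, 63500)
(x_4, y_4) = (63·999999 + 248·4·63500, 63·63500 + 4·999999) = (125991937, 8000496)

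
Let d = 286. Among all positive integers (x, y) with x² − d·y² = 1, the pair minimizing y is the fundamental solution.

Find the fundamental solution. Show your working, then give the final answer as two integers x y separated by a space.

561835 33222

d=286: √d = [16; 1,10,3,3,2,3,3,10,1,32] (ℓ=10, even), read p_9/q_9
k=0  a_k=16  p_k/q_k = 16/1
…
k=2  a_k=10  p_k/q_k = 186/11
…
k=4  a_k=3  p_k/q_k = 1911/113
…
k=6  a_k=3  p_k/q_k = 15102/893
…
k=8  a_k=10  p_k/q_k = 512132/30283
k=9  a_k=1  p_k/q_k = 561835/33222
fundamental: x₁=561835, y₁=33222  (since 315658567225 − 286·1103701284 = 1)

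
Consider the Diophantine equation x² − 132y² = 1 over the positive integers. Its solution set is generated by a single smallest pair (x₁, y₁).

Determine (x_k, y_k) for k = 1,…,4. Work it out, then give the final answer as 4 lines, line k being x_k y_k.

√132 → a₀=11, period (2,22); ℓ=2 even so k=1
i=0: a=11 ⇒ p=11, q=1
i=1: a=2 ⇒ p=23, q=2
fundamental: x₁=23, y₁=2  (since 529 − 132·4 = 1)
k=2:  x_2 = 23·23+132·2·2 = 1057,  y_2 = 23·2+2·23 = 92
k=3:  x_3 = 23·1057+132·2·92 = 48599,  y_3 = 23·92+2·1057 = 4230
k=4:  x_4 = 23·48599+132·2·4230 = 2234497,  y_4 = 23·4230+2·48599 = 194488

23 2
1057 92
48599 4230
2234497 194488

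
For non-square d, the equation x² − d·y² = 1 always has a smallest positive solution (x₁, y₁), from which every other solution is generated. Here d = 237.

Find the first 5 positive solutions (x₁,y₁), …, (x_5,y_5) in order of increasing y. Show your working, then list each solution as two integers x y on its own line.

√237 → a₀=15, period (2,1,1,7,10,7,1,1,2,30); ℓ=10 even so k=9
a_0=15:  p_0=15·1+0=15,  q_0=15·0+1=1
a_1=2:  p_1=2·15+1=31,  q_1=2·1+0=2
a_2=1:  p_2=1·31+15=46,  q_2=1·2+1=3
a_3=1:  p_3=1·46+31=77,  q_3=1·3+2=5
a_4=7:  p_4=7·77+46=585,  q_4=7·5+3=38
a_5=10:  p_5=10·585+77=5927,  q_5=10·38+5=385
a_6=7:  p_6=7·5927+585=42074,  q_6=7·385+38=2733
…
a_8=1:  p_8=1·48001+42074=90075,  q_8=1·3118+2733=5851
a_9=2:  p_9=2·90075+48001=228151,  q_9=2·5851+3118=14820
→ (228151, 14820).  Check: 228151²=52052878801, 237·14820²=52052878800, difference 1.
(x_2, y_2) = (228151·228151 + 237·14820·14820, 228151·14820 + 14820·228151) = (104105757601, 6762395640)
(x_3, y_3) = (228151·104105757601 + 237·14820·6762395640, 228151·6762395640 + 14820·104105757601) = (47503665404623351, 3085694655308460)
(x_4, y_4) = (228151·47503665404623351 + 237·14820·3085694655308460, 228151·3085694655308460 + 14820·47503665404623351) = (21676017531356338550401, 1408008642599798519280)
(x_5, y_5) = (228151·21676017531356338550401 + 237·14820·1408008642599798519280, 228151·1408008642599798519280 + 14820·21676017531356338550401) = (9890810151545456327820453751, 642477159632487569289194100)

228151 14820
104105757601 6762395640
47503665404623351 3085694655308460
21676017531356338550401 1408008642599798519280
9890810151545456327820453751 642477159632487569289194100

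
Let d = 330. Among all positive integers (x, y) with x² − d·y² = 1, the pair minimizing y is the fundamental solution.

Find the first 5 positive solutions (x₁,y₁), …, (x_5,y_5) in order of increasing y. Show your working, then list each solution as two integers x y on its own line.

109 6
23761 1308
5179789 285138
1129170241 62158776
246153932749 13550328030

√330 = [18; 6,36, …], period ℓ=2 (even) → k=1
step 0: (18, 1)  from 18·(1,0) + (0,1)
step 1: (109, 6)  from 6·(18,1) + (1,0)
(x₁, y₁) = (109, 6);  109² − 330·6² = 1 ✓
(109+6√330)^2 = 23761 + 1308√330
(109+6√330)^3 = 5179789 + 285138√330
(109+6√330)^4 = 1129170241 + 62158776√330
(109+6√330)^5 = 246153932749 + 13550328030√330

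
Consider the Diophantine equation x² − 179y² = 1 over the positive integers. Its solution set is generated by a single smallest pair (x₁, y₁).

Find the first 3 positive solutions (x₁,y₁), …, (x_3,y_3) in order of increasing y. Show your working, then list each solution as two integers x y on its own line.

√179 = [13; 2,1,1,1,3,…,1,2,26, …], period ℓ=14 (even) → k=13
step 0: (13, 1)  from 13·(1,0) + (0,1)
step 1: (27, 2)  from 2·(13,1) + (1,0)
step 2: (40, 3)  from 1·(27,2) + (13,1)
…
step 4: (107, 8)  from 1·(67,5) + (40,3)
step 5: (388, 29)  from 3·(107,8) + (67,5)
step 6: (2047, 153)  from 5·(388,29) + (107,8)
step 7: (26999, 2018)  from 13·(2047,153) + (388,29)
…
step 9: (438125, 32747)  from 3·(137042,10243) + (26999,2018)
…
step 12: (1588459, 118727)  from 1·(1013292,75737) + (575167,42990)
step 13: (4190210, 313191)  from 2·(1588459,118727) + (1013292,75737)
(x₁, y₁) = (4190210, 313191);  4190210² − 179·313191² = 1 ✓
k=2:  x_2 = 4190210·4190210+179·313191·313191 = 35115719688199,  y_2 = 4190210·313191+313191·4190210 = 2624672120220
k=3:  x_3 = 4190210·35115719688199+179·313191·2624672120220 = 294284479589372473370,  y_3 = 4190210·2624672120220+313191·35115719688199 = 21995854729733779209

4190210 313191
35115719688199 2624672120220
294284479589372473370 21995854729733779209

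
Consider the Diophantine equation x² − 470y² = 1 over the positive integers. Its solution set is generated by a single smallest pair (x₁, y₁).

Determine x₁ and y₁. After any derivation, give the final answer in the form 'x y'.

[21; 1,2,8,2,1,42] for √470; ℓ=6 ⇒ convergent index 5
k=0  a_k=21  p_k/q_k = 21/1
k=1  a_k=1  p_k/q_k = 22/1
k=2  a_k=2  p_k/q_k = 65/3
k=3  a_k=8  p_k/q_k = 542/25
k=4  a_k=2  p_k/q_k = 1149/53
k=5  a_k=1  p_k/q_k = 1691/78
(x₁, y₁) = (1691, 78);  1691² − 470·78² = 1 ✓

1691 78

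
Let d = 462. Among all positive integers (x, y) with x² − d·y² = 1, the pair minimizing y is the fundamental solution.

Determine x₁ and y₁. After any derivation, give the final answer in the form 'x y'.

[21; 2,42] for √462; ℓ=2 ⇒ convergent index 1
i=0: a=21 ⇒ p=21, q=1
i=1: a=2 ⇒ p=43, q=2
(x₁, y₁) = (43, 2);  43² − 462·2² = 1 ✓

43 2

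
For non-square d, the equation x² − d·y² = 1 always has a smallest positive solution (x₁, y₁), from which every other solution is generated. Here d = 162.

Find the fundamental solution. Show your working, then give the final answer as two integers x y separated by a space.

√162 → a₀=12, period (1,2,1,2,12,2,1,2,1,24); ℓ=10 even so k=9
step 0: (12, 1)  from 12·(1,0) + (0,1)
step 1: (13, 1)  from 1·(12,1) + (1,0)
step 2: (38, 3)  from 2·(13,1) + (12,1)
step 3: (51, 4)  from 1·(38,3) + (13,1)
…
step 5: (1731, 136)  from 12·(140,11) + (51,4)
step 6: (3602, 283)  from 2·(1731,136) + (140,11)
step 7: (5333, 419)  from 1·(3602,283) + (1731,136)
step 8: (14268, 1121)  from 2·(5333,419) + (3602,283)
step 9: (19601, 1540)  from 1·(14268,1121) + (5333,419)
→ (19601, 1540).  Check: 19601²=384199201, 162·1540²=384199200, difference 1.

19601 1540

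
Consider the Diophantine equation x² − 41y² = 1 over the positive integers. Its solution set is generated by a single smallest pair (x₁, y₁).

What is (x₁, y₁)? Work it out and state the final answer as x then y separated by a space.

[6; 2,2,12] for √41; ℓ=3 ⇒ convergent index 5
i=0: a=6 ⇒ p=6, q=1
…
i=2: a=2 ⇒ p=32, q=5
i=3: a=12 ⇒ p=397, q=62
i=4: a=2 ⇒ p=826, q=129
i=5: a=2 ⇒ p=2049, q=320
→ (2049, 320).  Check: 2049²=4198401, 41·320²=4198400, difference 1.

2049 320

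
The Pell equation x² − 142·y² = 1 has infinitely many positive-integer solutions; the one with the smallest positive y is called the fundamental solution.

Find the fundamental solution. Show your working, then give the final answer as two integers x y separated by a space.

143 12

[11; 1,10,1,22] for √142; ℓ=4 ⇒ convergent index 3
step 0: (11, 1)  from 11·(1,0) + (0,1)
…
step 2: (131, 11)  from 10·(12,1) + (11,1)
step 3: (143, 12)  from 1·(131,11) + (12,1)
fundamental: x₁=143, y₁=12  (since 20449 − 142·144 = 1)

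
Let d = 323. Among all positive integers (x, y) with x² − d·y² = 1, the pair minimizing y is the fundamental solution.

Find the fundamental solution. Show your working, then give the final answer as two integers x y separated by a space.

18 1

d=323: √d = [17; 1,34] (ℓ=2, even), read p_1/q_1
step 0: (17, 1)  from 17·(1,0) + (0,1)
step 1: (18, 1)  from 1·(17,1) + (1,0)
→ (18, 1).  Check: 18²=324, 323·1²=323, difference 1.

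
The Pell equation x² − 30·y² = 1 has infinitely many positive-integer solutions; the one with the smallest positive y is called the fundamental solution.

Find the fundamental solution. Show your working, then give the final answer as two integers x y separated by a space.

√30 → a₀=5, period (2,10); ℓ=2 even so k=1
k=0  a_k=5  p_k/q_k = 5/1
k=1  a_k=2  p_k/q_k = 11/2
fundamental: x₁=11, y₁=2  (since 121 − 30·4 = 1)

11 2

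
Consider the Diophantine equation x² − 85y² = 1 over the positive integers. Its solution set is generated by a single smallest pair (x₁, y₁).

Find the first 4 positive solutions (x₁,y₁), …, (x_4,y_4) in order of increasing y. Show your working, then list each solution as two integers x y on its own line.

285769 30996
163327842721 17715391848
93348068572789129 10125019625991228
53351968415791425367681 5786833466982059076816

√85 → a₀=9, period (4,1,1,4,18); ℓ=5 odd so k=9
step 0: (9, 1)  from 9·(1,0) + (0,1)
step 1: (37, 4)  from 4·(9,1) + (1,0)
…
step 5: (6887, 747)  from 18·(378,41) + (83,9)
…
step 8: (62739, 6805)  from 1·(34813,3776) + (27926,3029)
step 9: (285769, 30996)  from 4·(62739,6805) + (34813,3776)
(x₁, y₁) = (285769, 30996);  285769² − 85·30996² = 1 ✓
n=2: (285769,30996)∘(285769,30996) = (285769·285769+85·30996·30996, 285769·30996+30996·285769) = (163327842721,17715391848)
n=3: (163327842721,17715391848)∘(285769,30996) = (285769·163327842721+85·30996·17715391848, 285769·17715391848+30996·163327842721) = (93348068572789129,10125019625991228)
n=4: (93348068572789129,10125019625991228)∘(285769,30996) = (285769·93348068572789129+85·30996·10125019625991228, 285769·10125019625991228+30996·93348068572789129) = (53351968415791425367681,5786833466982059076816)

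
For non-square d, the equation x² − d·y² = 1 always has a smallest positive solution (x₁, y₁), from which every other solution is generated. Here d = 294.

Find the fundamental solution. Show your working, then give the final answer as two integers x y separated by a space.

√294 → a₀=17, period (6,1,4,1,6,34); ℓ=6 even so k=5
i=0: a=17 ⇒ p=17, q=1
…
i=2: a=1 ⇒ p=120, q=7
i=3: a=4 ⇒ p=583, q=34
i=4: a=1 ⇒ p=703, q=41
i=5: a=6 ⇒ p=4801, q=280
→ (4801, 280).  Check: 4801²=23049601, 294·280²=23049600, difference 1.

4801 280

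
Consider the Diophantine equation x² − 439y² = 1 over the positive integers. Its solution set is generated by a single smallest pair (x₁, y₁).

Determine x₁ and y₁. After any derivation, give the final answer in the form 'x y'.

440 21

√439 = [20; 1,19,1,40, …], period ℓ=4 (even) → k=3
k=0  a_k=20  p_k/q_k = 20/1
k=1  a_k=1  p_k/q_k = 21/1
k=2  a_k=19  p_k/q_k = 419/20
k=3  a_k=1  p_k/q_k = 440/21
→ (440, 21).  Check: 440²=193600, 439·21²=193599, difference 1.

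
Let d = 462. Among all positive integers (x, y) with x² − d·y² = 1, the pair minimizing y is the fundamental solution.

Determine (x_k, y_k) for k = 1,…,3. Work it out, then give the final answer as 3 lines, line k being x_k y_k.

[21; 2,42] for √462; ℓ=2 ⇒ convergent index 1
i=0: a=21 ⇒ p=21, q=1
i=1: a=2 ⇒ p=43, q=2
(x₁, y₁) = (43, 2);  43² − 462·2² = 1 ✓
n=2: (43,2)∘(43,2) = (43·43+462·2·2, 43·2+2·43) = (3697,172)
n=3: (3697,172)∘(43,2) = (43·3697+462·2·172, 43·172+2·3697) = (317899,14790)

43 2
3697 172
317899 14790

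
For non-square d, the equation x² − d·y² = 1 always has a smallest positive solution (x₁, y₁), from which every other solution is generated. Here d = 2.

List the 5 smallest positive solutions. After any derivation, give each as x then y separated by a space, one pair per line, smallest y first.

3 2
17 12
99 70
577 408
3363 2378

d=2: √d = [1; 2] (ℓ=1, odd), read p_1/q_1
step 0: (1, 1)  from 1·(1,0) + (0,1)
step 1: (3, 2)  from 2·(1,1) + (1,0)
fundamental: x₁=3, y₁=2  (since 9 − 2·4 = 1)
k=2:  x_2 = 3·3+2·2·2 = 17,  y_2 = 3·2+2·3 = 12
k=3:  x_3 = 3·17+2·2·12 = 99,  y_3 = 3·12+2·17 = 70
k=4:  x_4 = 3·99+2·2·70 = 577,  y_4 = 3·70+2·99 = 408
k=5:  x_5 = 3·577+2·2·408 = 3363,  y_5 = 3·408+2·577 = 2378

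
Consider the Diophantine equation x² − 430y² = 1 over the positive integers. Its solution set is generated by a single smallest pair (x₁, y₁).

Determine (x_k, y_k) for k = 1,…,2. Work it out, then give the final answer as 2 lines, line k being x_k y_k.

√430 → a₀=20, period (1,2,1,3,1,…,2,1,40); ℓ=14 even so k=13
a_0=20:  p_0=20·1+0=20,  q_0=20·0+1=1
a_1=1:  p_1=1·20+1=21,  q_1=1·1+0=1
…
a_3=1:  p_3=1·62+21=83,  q_3=1·3+1=4
a_4=3:  p_4=3·83+62=311,  q_4=3·4+3=15
a_5=1:  p_5=1·311+83=394,  q_5=1·15+4=19
…
a_8=6:  p_8=6·21794+2675=133439,  q_8=6·1051+129=6435
…
a_12=2:  p_12=2·754371+599138=2107880,  q_12=2·36379+28893=101651
a_13=1:  p_13=1·2107880+754371=2862251,  q_13=1·101651+36379=138030
→ (2862251, 138030).  Check: 2862251²=8192480787001, 430·138030²=8192480787000, difference 1.
n=2: (2862251,138030)∘(2862251,138030) = (2862251·2862251+430·138030·138030, 2862251·138030+138030·2862251) = (16384961574001,790153011060)

2862251 138030
16384961574001 790153011060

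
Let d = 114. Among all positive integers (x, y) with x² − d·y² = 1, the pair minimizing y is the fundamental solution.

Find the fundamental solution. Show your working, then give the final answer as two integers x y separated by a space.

1025 96

√114 → a₀=10, period (1,2,10,2,1,20); ℓ=6 even so k=5
a_0=10:  p_0=10·1+0=10,  q_0=10·0+1=1
…
a_4=2:  p_4=2·331+32=694,  q_4=2·31+3=65
a_5=1:  p_5=1·694+331=1025,  q_5=1·65+31=96
fundamental: x₁=1025, y₁=96  (since 1050625 − 114·9216 = 1)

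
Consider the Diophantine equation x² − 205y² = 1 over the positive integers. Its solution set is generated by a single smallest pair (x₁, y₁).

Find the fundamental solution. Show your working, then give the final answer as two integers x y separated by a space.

[14; 3,6,1,4,1,6,3,28] for √205; ℓ=8 ⇒ convergent index 7
step 0: (14, 1)  from 14·(1,0) + (0,1)
…
step 4: (1532, 107)  from 4·(315,22) + (272,19)
step 5: (1847, 129)  from 1·(1532,107) + (315,22)
step 6: (12614, 881)  from 6·(1847,129) + (1532,107)
step 7: (39689, 2772)  from 3·(12614,881) + (1847,129)
fundamental: x₁=39689, y₁=2772  (since 1575216721 − 205·7683984 = 1)

39689 2772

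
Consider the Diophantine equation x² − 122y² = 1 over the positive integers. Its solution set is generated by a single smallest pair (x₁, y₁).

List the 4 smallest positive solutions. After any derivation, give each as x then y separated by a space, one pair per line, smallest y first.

[11; 22] for √122; ℓ=1 ⇒ convergent index 1
k=0  a_k=11  p_k/q_k = 11/1
k=1  a_k=22  p_k/q_k = 243/22
(x₁, y₁) = (243, 22);  243² − 122·22² = 1 ✓
(243+22√122)^2 = 118097 + 10692√122
(243+22√122)^3 = 57394899 + 5196290√122
(243+22√122)^4 = 27893802817 + 2525386248√122

243 22
118097 10692
57394899 5196290
27893802817 2525386248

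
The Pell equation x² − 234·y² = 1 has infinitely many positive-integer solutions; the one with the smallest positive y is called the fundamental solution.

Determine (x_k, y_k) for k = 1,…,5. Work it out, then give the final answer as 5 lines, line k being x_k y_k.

5201 340
54100801 3536680
562756526801 36788545020
5853793337683201 382674441761360
60891157735824130001 3980579506413121700

[15; 3,2,1,2,1,2,3,30] for √234; ℓ=8 ⇒ convergent index 7
step 0: (15, 1)  from 15·(1,0) + (0,1)
step 1: (46, 3)  from 3·(15,1) + (1,0)
…
step 4: (413, 27)  from 2·(153,10) + (107,7)
step 5: (566, 37)  from 1·(413,27) + (153,10)
step 6: (1545, 101)  from 2·(566,37) + (413,27)
step 7: (5201, 340)  from 3·(1545,101) + (566,37)
(x₁, y₁) = (5201, 340);  5201² − 234·340² = 1 ✓
n=2: (5201,340)∘(5201,340) = (5201·5201+234·340·340, 5201·340+340·5201) = (54100801,3536680)
n=3: (54100801,3536680)∘(5201,340) = (5201·54100801+234·340·3536680, 5201·3536680+340·54100801) = (562756526801,36788545020)
n=4: (562756526801,36788545020)∘(5201,340) = (5201·562756526801+234·340·36788545020, 5201·36788545020+340·562756526801) = (5853793337683201,382674441761360)
n=5: (5853793337683201,382674441761360)∘(5201,340) = (5201·5853793337683201+234·340·382674441761360, 5201·382674441761360+340·5853793337683201) = (60891157735824130001,3980579506413121700)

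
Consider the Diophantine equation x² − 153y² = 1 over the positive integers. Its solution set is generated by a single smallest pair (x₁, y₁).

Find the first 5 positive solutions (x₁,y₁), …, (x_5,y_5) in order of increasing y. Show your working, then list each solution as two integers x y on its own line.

2177 176
9478657 766304
41270070401 3336487440
179689877047297 14527065547456
782369683393860737 63250840057135984

√153 = [12; 2,1,2,2,2,1,2,24, …], period ℓ=8 (even) → k=7
a_0=12:  p_0=12·1+0=12,  q_0=12·0+1=1
a_1=2:  p_1=2·12+1=25,  q_1=2·1+0=2
a_2=1:  p_2=1·25+12=37,  q_2=1·2+1=3
a_3=2:  p_3=2·37+25=99,  q_3=2·3+2=8
…
a_5=2:  p_5=2·235+99=569,  q_5=2·19+8=46
a_6=1:  p_6=1·569+235=804,  q_6=1·46+19=65
a_7=2:  p_7=2·804+569=2177,  q_7=2·65+46=176
(x₁, y₁) = (2177, 176);  2177² − 153·176² = 1 ✓
n=2: (2177,176)∘(2177,176) = (2177·2177+153·176·176, 2177·176+176·2177) = (9478657,766304)
n=3: (9478657,766304)∘(2177,176) = (2177·9478657+153·176·766304, 2177·766304+176·9478657) = (41270070401,3336487440)
n=4: (41270070401,3336487440)∘(2177,176) = (2177·41270070401+153·176·3336487440, 2177·3336487440+176·41270070401) = (179689877047297,14527065547456)
n=5: (179689877047297,14527065547456)∘(2177,176) = (2177·179689877047297+153·176·14527065547456, 2177·14527065547456+176·179689877047297) = (782369683393860737,63250840057135984)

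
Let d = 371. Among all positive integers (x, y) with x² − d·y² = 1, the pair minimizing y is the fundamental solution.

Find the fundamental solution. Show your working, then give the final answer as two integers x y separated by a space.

1695 88

[19; 3,1,4,1,3,38] for √371; ℓ=6 ⇒ convergent index 5
k=0  a_k=19  p_k/q_k = 19/1
…
k=3  a_k=4  p_k/q_k = 366/19
k=4  a_k=1  p_k/q_k = 443/23
k=5  a_k=3  p_k/q_k = 1695/88
fundamental: x₁=1695, y₁=88  (since 2873025 − 371·7744 = 1)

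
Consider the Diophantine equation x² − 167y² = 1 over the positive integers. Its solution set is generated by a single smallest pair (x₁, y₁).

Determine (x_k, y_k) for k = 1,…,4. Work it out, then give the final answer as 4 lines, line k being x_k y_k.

168 13
56447 4368
18966024 1467635
6372527617 493120992

√167 → a₀=12, period (1,11,1,24); ℓ=4 even so k=3
k=0  a_k=12  p_k/q_k = 12/1
k=1  a_k=1  p_k/q_k = 13/1
k=2  a_k=11  p_k/q_k = 155/12
k=3  a_k=1  p_k/q_k = 168/13
fundamental: x₁=168, y₁=13  (since 28224 − 167·169 = 1)
n=2: (168,13)∘(168,13) = (168·168+167·13·13, 168·13+13·168) = (56447,4368)
n=3: (56447,4368)∘(168,13) = (168·56447+167·13·4368, 168·4368+13·56447) = (18966024,1467635)
n=4: (18966024,1467635)∘(168,13) = (168·18966024+167·13·1467635, 168·1467635+13·18966024) = (6372527617,493120992)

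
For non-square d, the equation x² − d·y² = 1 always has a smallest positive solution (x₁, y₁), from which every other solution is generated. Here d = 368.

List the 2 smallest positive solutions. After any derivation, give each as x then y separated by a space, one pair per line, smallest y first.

√368 = [19; 5,2,5,38, …], period ℓ=4 (even) → k=3
step 0: (19, 1)  from 19·(1,0) + (0,1)
step 1: (96, 5)  from 5·(19,1) + (1,0)
step 2: (211, 11)  from 2·(96,5) + (19,1)
step 3: (1151, 60)  from 5·(211,11) + (96,5)
→ (1151, 60).  Check: 1151²=1324801, 368·60²=1324800, difference 1.
k=2:  x_2 = 1151·1151+368·60·60 = 2649601,  y_2 = 1151·60+60·1151 = 138120

1151 60
2649601 138120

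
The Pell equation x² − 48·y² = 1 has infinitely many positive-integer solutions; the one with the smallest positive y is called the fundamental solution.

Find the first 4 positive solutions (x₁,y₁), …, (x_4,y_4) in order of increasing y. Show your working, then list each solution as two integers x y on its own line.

7 1
97 14
1351 195
18817 2716

√48 → a₀=6, period (1,12); ℓ=2 even so k=1
a_0=6:  p_0=6·1+0=6,  q_0=6·0+1=1
a_1=1:  p_1=1·6+1=7,  q_1=1·1+0=1
→ (7, 1).  Check: 7²=49, 48·1²=48, difference 1.
n=2: (7,1)∘(7,1) = (7·7+48·1·1, 7·1+1·7) = (97,14)
n=3: (97,14)∘(7,1) = (7·97+48·1·14, 7·14+1·97) = (1351,195)
n=4: (1351,195)∘(7,1) = (7·1351+48·1·195, 7·195+1·1351) = (18817,2716)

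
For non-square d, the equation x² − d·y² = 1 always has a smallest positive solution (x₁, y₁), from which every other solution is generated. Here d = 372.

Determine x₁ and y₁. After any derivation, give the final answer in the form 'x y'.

√372 = [19; 3,2,12,2,3,38, …], period ℓ=6 (even) → k=5
i=0: a=19 ⇒ p=19, q=1
i=1: a=3 ⇒ p=58, q=3
…
i=3: a=12 ⇒ p=1678, q=87
i=4: a=2 ⇒ p=3491, q=181
i=5: a=3 ⇒ p=12151, q=630
fundamental: x₁=12151, y₁=630  (since 147646801 − 372·396900 = 1)

12151 630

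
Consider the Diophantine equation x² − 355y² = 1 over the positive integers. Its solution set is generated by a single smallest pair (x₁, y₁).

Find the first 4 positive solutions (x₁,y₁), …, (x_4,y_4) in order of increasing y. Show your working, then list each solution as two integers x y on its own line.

954809 50676
1823320452961 96771801768
3481845556741524089 184797174548553948
6648994948371812427335041 352892010866963721270096

√355 → a₀=18, period (1,5,3,3,1,6,1,3,3,5,1,36); ℓ=12 even so k=11
step 0: (18, 1)  from 18·(1,0) + (0,1)
…
step 2: (113, 6)  from 5·(19,1) + (18,1)
step 3: (358, 19)  from 3·(113,6) + (19,1)
step 4: (1187, 63)  from 3·(358,19) + (113,6)
step 5: (1545, 82)  from 1·(1187,63) + (358,19)
step 6: (10457, 555)  from 6·(1545,82) + (1187,63)
step 7: (12002, 637)  from 1·(10457,555) + (1545,82)
step 8: (46463, 2466)  from 3·(12002,637) + (10457,555)
step 9: (151391, 8035)  from 3·(46463,2466) + (12002,637)
step 10: (803418, 42641)  from 5·(151391,8035) + (46463,2466)
step 11: (954809, 50676)  from 1·(803418,42641) + (151391,8035)
(x₁, y₁) = (954809, 50676);  954809² − 355·50676² = 1 ✓
(x_2, y_2) = (954809·954809 + 355·50676·50676, 954809·50676 + 50676·954809) = (1823320452961, 96771801768)
(x_3, y_3) = (954809·1823320452961 + 355·50676·96771801768, 954809·96771801768 + 50676·1823320452961) = (3481845556741524089, 184797174548553948)
(x_4, y_4) = (954809·3481845556741524089 + 355·50676·184797174548553948, 954809·184797174548553948 + 50676·3481845556741524089) = (6648994948371812427335041, 352892010866963721270096)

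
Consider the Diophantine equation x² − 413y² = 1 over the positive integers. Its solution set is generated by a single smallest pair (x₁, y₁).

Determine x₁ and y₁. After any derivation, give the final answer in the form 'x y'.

d=413: √d = [20; 3,9,1,4,1,9,3,40] (ℓ=8, even), read p_7/q_7
i=0: a=20 ⇒ p=20, q=1
…
i=6: a=9 ⇒ p=36560, q=1799
i=7: a=3 ⇒ p=113399, q=5580
fundamental: x₁=113399, y₁=5580  (since 12859333201 − 413·31136400 = 1)

113399 5580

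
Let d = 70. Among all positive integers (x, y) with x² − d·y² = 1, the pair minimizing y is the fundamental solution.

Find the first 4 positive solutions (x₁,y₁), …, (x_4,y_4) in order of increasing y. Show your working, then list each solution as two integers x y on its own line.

[8; 2,1,2,1,2,16] for √70; ℓ=6 ⇒ convergent index 5
a_0=8:  p_0=8·1+0=8,  q_0=8·0+1=1
…
a_3=2:  p_3=2·25+17=67,  q_3=2·3+2=8
a_4=1:  p_4=1·67+25=92,  q_4=1·8+3=11
a_5=2:  p_5=2·92+67=251,  q_5=2·11+8=30
fundamental: x₁=251, y₁=30  (since 63001 − 70·900 = 1)
(x_2, y_2) = (251·251 + 70·30·30, 251·30 + 30·251) = (126001, 15060)
(x_3, y_3) = (251·126001 + 70·30·15060, 251·15060 + 30·126001) = (63252251, 7560090)
(x_4, y_4) = (251·63252251 + 70·30·7560090, 251·7560090 + 30·63252251) = (31752504001, 3795150120)

251 30
126001 15060
63252251 7560090
31752504001 3795150120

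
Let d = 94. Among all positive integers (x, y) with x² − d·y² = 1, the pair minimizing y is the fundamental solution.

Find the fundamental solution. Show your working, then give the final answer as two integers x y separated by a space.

√94 → a₀=9, period (1,2,3,1,1,…,2,1,18); ℓ=16 even so k=15
step 0: (9, 1)  from 9·(1,0) + (0,1)
step 1: (10, 1)  from 1·(9,1) + (1,0)
step 2: (29, 3)  from 2·(10,1) + (9,1)
step 3: (97, 10)  from 3·(29,3) + (10,1)
…
step 5: (223, 23)  from 1·(126,13) + (97,10)
step 6: (1241, 128)  from 5·(223,23) + (126,13)
…
step 8: (12953, 1336)  from 8·(1464,151) + (1241,128)
step 9: (14417, 1487)  from 1·(12953,1336) + (1464,151)
step 10: (85038, 8771)  from 5·(14417,1487) + (12953,1336)
step 11: (99455, 10258)  from 1·(85038,8771) + (14417,1487)
…
step 13: (652934, 67345)  from 3·(184493,19029) + (99455,10258)
step 14: (1490361, 153719)  from 2·(652934,67345) + (184493,19029)
step 15: (2143295, 221064)  from 1·(1490361,153719) + (652934,67345)
(x₁, y₁) = (2143295, 221064);  2143295² − 94·221064² = 1 ✓

2143295 221064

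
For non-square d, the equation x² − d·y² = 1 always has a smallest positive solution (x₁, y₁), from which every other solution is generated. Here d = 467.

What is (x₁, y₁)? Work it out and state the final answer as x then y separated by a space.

1625626 75225

[21; 1,1,1,1,3,…,1,1,42] for √467; ℓ=14 ⇒ convergent index 13
step 0: (21, 1)  from 21·(1,0) + (0,1)
step 1: (22, 1)  from 1·(21,1) + (1,0)
step 2: (43, 2)  from 1·(22,1) + (21,1)
step 3: (65, 3)  from 1·(43,2) + (22,1)
…
step 5: (389, 18)  from 3·(108,5) + (65,3)
step 6: (1275, 59)  from 3·(389,18) + (108,5)
step 7: (27164, 1257)  from 21·(1275,59) + (389,18)
step 8: (82767, 3830)  from 3·(27164,1257) + (1275,59)
…
step 11: (633697, 29324)  from 1·(358232,16577) + (275465,12747)
step 12: (991929, 45901)  from 1·(633697,29324) + (358232,16577)
step 13: (1625626, 75225)  from 1·(991929,45901) + (633697,29324)
fundamental: x₁=1625626, y₁=75225  (since 2642659891876 − 467·5658800625 = 1)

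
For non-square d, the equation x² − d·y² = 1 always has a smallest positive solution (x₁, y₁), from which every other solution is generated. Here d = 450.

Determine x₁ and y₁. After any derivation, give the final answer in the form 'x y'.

19601 924

√450 = [21; 4,1,2,4,2,1,4,42, …], period ℓ=8 (even) → k=7
i=0: a=21 ⇒ p=21, q=1
i=1: a=4 ⇒ p=85, q=4
i=2: a=1 ⇒ p=106, q=5
…
i=6: a=1 ⇒ p=4179, q=197
i=7: a=4 ⇒ p=19601, q=924
→ (19601, 924).  Check: 19601²=384199201, 450·924²=384199200, difference 1.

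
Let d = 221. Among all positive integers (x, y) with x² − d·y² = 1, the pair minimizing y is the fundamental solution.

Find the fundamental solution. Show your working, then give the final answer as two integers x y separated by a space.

1665 112

d=221: √d = [14; 1,6,2,6,1,28] (ℓ=6, even), read p_5/q_5
k=0  a_k=14  p_k/q_k = 14/1
…
k=2  a_k=6  p_k/q_k = 104/7
…
k=4  a_k=6  p_k/q_k = 1442/97
k=5  a_k=1  p_k/q_k = 1665/112
→ (1665, 112).  Check: 1665²=2772225, 221·112²=2772224, difference 1.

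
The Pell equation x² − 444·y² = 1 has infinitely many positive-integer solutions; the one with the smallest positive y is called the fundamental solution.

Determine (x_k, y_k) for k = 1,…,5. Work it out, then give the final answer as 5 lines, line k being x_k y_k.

295 14
174049 8260
102688615 4873386
60586108801 2875289480
35745701503975 1696415919814

√444 → a₀=21, period (14,42); ℓ=2 even so k=1
a_0=21:  p_0=21·1+0=21,  q_0=21·0+1=1
a_1=14:  p_1=14·21+1=295,  q_1=14·1+0=14
fundamental: x₁=295, y₁=14  (since 87025 − 444·196 = 1)
k=2:  x_2 = 295·295+444·14·14 = 174049,  y_2 = 295·14+14·295 = 8260
k=3:  x_3 = 295·174049+444·14·8260 = 102688615,  y_3 = 295·8260+14·174049 = 4873386
k=4:  x_4 = 295·102688615+444·14·4873386 = 60586108801,  y_4 = 295·4873386+14·102688615 = 2875289480
k=5:  x_5 = 295·60586108801+444·14·2875289480 = 35745701503975,  y_5 = 295·2875289480+14·60586108801 = 1696415919814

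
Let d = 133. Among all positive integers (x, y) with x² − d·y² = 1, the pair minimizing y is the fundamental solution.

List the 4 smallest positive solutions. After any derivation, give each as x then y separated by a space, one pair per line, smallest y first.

2588599 224460
13401689565601 1162073863080
69383200415647777399 6016286479789825380
359210566425477440164982401 31147506330593762303822160

√133 = [11; 1,1,7,5,1,…,1,1,22, …], period ℓ=16 (even) → k=15
i=0: a=11 ⇒ p=11, q=1
i=1: a=1 ⇒ p=12, q=1
i=2: a=1 ⇒ p=23, q=2
…
i=6: a=1 ⇒ p=1949, q=169
…
i=9: a=1 ⇒ p=10979, q=952
i=10: a=1 ⇒ p=18948, q=1643
…
i=12: a=5 ⇒ p=168583, q=14618
…
i=14: a=1 ⇒ p=1378591, q=119539
i=15: a=1 ⇒ p=2588599, q=224460
(x₁, y₁) = (2588599, 224460);  2588599² − 133·224460² = 1 ✓
(2588599+224460√133)^2 = 13401689565601 + 1162073863080√133
(2588599+224460√133)^3 = 69383200415647777399 + 6016286479789825380√133
(2588599+224460√133)^4 = 359210566425477440164982401 + 31147506330593762303822160√133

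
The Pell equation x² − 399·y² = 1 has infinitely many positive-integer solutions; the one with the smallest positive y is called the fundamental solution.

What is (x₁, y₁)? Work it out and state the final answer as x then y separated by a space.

20 1

d=399: √d = [19; 1,38] (ℓ=2, even), read p_1/q_1
k=0  a_k=19  p_k/q_k = 19/1
k=1  a_k=1  p_k/q_k = 20/1
fundamental: x₁=20, y₁=1  (since 400 − 399·1 = 1)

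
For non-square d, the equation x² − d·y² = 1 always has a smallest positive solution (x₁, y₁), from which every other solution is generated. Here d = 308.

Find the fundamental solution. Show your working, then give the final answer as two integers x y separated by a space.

√308 = [17; 1,1,4,1,1,34, …], period ℓ=6 (even) → k=5
k=0  a_k=17  p_k/q_k = 17/1
…
k=3  a_k=4  p_k/q_k = 158/9
k=4  a_k=1  p_k/q_k = 193/11
k=5  a_k=1  p_k/q_k = 351/20
(x₁, y₁) = (351, 20);  351² − 308·20² = 1 ✓

351 20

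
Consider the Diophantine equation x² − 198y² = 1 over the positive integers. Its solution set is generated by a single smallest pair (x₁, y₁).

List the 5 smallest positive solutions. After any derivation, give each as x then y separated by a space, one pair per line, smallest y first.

d=198: √d = [14; 14,28] (ℓ=2, even), read p_1/q_1
k=0  a_k=14  p_k/q_k = 14/1
k=1  a_k=14  p_k/q_k = 197/14
→ (197, 14).  Check: 197²=38809, 198·14²=38808, difference 1.
n=2: (197,14)∘(197,14) = (197·197+198·14·14, 197·14+14·197) = (77617,5516)
n=3: (77617,5516)∘(197,14) = (197·77617+198·14·5516, 197·5516+14·77617) = (30580901,2173290)
n=4: (30580901,2173290)∘(197,14) = (197·30580901+198·14·2173290, 197·2173290+14·30580901) = (12048797377,856270744)
n=5: (12048797377,856270744)∘(197,14) = (197·12048797377+198·14·856270744, 197·856270744+14·12048797377) = (4747195585637,337368499846)

197 14
77617 5516
30580901 2173290
12048797377 856270744
4747195585637 337368499846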